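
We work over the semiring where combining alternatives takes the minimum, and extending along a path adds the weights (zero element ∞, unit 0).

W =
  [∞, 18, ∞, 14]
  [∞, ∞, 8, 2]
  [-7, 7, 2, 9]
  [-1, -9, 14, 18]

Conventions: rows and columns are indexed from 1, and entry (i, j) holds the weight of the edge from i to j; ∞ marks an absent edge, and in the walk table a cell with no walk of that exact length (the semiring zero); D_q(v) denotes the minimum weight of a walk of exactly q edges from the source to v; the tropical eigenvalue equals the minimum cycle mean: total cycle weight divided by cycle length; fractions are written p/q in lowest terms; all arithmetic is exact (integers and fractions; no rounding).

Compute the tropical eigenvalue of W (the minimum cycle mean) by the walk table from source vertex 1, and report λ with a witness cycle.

q=0: [0, ∞, ∞, ∞]
q=1: [∞, 18, ∞, 14]
q=2: [13, 5, 26, 20]
q=3: [19, 11, 13, 7]
q=4: [6, -2, 15, 13]
Optimal cycle mean attained by: cycle 2->4->2, total 2 + (-9), length 2.
Answer: λ = -7/2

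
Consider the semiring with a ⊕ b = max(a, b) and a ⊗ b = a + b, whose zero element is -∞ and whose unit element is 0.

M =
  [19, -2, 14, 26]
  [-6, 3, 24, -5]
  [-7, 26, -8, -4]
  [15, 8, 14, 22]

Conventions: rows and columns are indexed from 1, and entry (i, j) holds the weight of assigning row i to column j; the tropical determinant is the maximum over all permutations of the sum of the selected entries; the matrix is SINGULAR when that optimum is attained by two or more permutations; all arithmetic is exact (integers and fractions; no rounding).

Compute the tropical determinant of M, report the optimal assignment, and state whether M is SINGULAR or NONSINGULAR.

σ = (1, 2, 3, 4): 19 + 3 + (-8) + 22 = 36
σ = (1, 2, 4, 3): 19 + 3 + (-4) + 14 = 32
σ = (1, 3, 2, 4): 19 + 24 + 26 + 22 = 91
σ = (1, 3, 4, 2): 19 + 24 + (-4) + 8 = 47
σ = (1, 4, 2, 3): 19 + (-5) + 26 + 14 = 54
σ = (1, 4, 3, 2): 19 + (-5) + (-8) + 8 = 14
σ = (2, 1, 3, 4): (-2) + (-6) + (-8) + 22 = 6
σ = (2, 1, 4, 3): (-2) + (-6) + (-4) + 14 = 2
σ = (2, 3, 1, 4): (-2) + 24 + (-7) + 22 = 37
σ = (2, 3, 4, 1): (-2) + 24 + (-4) + 15 = 33
σ = (2, 4, 1, 3): (-2) + (-5) + (-7) + 14 = 0
σ = (2, 4, 3, 1): (-2) + (-5) + (-8) + 15 = 0
σ = (3, 1, 2, 4): 14 + (-6) + 26 + 22 = 56
σ = (3, 1, 4, 2): 14 + (-6) + (-4) + 8 = 12
σ = (3, 2, 1, 4): 14 + 3 + (-7) + 22 = 32
σ = (3, 2, 4, 1): 14 + 3 + (-4) + 15 = 28
σ = (3, 4, 1, 2): 14 + (-5) + (-7) + 8 = 10
σ = (3, 4, 2, 1): 14 + (-5) + 26 + 15 = 50
σ = (4, 1, 2, 3): 26 + (-6) + 26 + 14 = 60
σ = (4, 1, 3, 2): 26 + (-6) + (-8) + 8 = 20
σ = (4, 2, 1, 3): 26 + 3 + (-7) + 14 = 36
σ = (4, 2, 3, 1): 26 + 3 + (-8) + 15 = 36
σ = (4, 3, 1, 2): 26 + 24 + (-7) + 8 = 51
σ = (4, 3, 2, 1): 26 + 24 + 26 + 15 = 91
Optimal value attained by: σ = (1, 3, 2, 4).
Answer: det⊕(M) = 91; verdict: SINGULAR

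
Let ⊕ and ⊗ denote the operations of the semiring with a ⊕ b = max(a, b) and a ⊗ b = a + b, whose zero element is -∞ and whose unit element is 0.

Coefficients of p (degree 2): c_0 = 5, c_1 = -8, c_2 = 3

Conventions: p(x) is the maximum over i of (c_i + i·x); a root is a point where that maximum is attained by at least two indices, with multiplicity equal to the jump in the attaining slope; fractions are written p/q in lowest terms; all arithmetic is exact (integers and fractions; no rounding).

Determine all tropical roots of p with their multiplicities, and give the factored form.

hull edge (i=0, c=5) to (i=2, c=3): slope -1, span 2
Factored form: p(x) = 3 ⊗ (x ⊕ 1) ⊗ (x ⊕ 1)
Answer: roots = 1 (mult 2)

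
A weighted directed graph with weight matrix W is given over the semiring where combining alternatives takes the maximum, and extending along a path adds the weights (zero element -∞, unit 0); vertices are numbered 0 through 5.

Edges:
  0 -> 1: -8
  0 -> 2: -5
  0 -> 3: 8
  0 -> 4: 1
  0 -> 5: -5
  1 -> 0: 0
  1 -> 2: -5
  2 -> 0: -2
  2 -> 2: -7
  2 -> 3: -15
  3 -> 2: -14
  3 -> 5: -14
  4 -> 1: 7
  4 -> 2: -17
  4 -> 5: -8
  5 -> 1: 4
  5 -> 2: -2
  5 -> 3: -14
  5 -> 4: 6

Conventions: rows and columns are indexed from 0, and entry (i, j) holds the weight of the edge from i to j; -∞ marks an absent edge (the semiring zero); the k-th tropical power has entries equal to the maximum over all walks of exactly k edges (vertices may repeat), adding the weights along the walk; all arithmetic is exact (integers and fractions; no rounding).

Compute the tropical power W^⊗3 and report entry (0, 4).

W^⊗2:
  [-7, 8, -6, -19, 1, -6]
  [-7, -8, -5, 8, 1, -5]
  [-9, -10, -7, 6, -1, -7]
  [-16, -10, -16, -28, -8, -∞]
  [7, -4, 2, -22, -2, -∞]
  [4, 13, -1, -17, -∞, -2]
W^⊗3:
  [8, 8, 3, 1, 0, -7]
  [-7, 8, -6, 1, 1, -6]
  [-9, 6, -8, -1, -1, -8]
  [-10, -1, -15, -8, -15, -16]
  [0, 5, 2, 15, 8, 2]
  [13, 2, 8, 12, 5, -1]
Key observation: the optimum is the walk 0->3->5->4, with weight 8 + (-14) + 6 = 0.
Optimal value attained by: walk 0->3->5->4.
Answer: (W^⊗3)[0][4] = 0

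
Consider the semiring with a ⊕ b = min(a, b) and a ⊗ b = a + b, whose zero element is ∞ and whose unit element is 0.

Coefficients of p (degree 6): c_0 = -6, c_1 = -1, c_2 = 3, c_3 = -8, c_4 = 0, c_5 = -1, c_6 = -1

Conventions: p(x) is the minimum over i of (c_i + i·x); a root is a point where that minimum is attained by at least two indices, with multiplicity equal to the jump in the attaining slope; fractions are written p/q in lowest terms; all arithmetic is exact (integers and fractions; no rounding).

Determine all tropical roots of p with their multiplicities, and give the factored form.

hull edge (i=0, c=-6) to (i=3, c=-8): slope -2/3, span 3
hull edge (i=3, c=-8) to (i=6, c=-1): slope 7/3, span 3
Factored form: p(x) = -1 ⊗ (x ⊕ (-7/3)) ⊗ (x ⊕ (-7/3)) ⊗ (x ⊕ (-7/3)) ⊗ (x ⊕ 2/3) ⊗ (x ⊕ 2/3) ⊗ (x ⊕ 2/3)
Answer: roots = -7/3 (mult 3), 2/3 (mult 3)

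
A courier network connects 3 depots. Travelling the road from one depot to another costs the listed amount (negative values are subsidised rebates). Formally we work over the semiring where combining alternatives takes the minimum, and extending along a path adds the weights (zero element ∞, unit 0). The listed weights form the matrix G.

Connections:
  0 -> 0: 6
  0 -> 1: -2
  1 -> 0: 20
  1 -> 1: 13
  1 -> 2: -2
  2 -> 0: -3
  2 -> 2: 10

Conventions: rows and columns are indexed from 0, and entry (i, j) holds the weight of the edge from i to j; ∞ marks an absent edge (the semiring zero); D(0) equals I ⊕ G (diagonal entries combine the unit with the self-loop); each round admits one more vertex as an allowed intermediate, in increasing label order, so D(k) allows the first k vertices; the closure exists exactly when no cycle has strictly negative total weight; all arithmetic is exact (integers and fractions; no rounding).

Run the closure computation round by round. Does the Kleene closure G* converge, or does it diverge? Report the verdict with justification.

D(0):
  [0, -2, ∞]
  [20, 0, -2]
  [-3, ∞, 0]
D(1):
  [0, -2, ∞]
  [20, 0, -2]
  [-3, -5, 0]
Detection: at round 2, diagonal entry (2, 2) turns strictly negative.
Key observation: the cycle 2->0->1->2 has total weight (-3) + (-2) + (-2), which is strictly negative.
Answer: DIVERGES — negative cycle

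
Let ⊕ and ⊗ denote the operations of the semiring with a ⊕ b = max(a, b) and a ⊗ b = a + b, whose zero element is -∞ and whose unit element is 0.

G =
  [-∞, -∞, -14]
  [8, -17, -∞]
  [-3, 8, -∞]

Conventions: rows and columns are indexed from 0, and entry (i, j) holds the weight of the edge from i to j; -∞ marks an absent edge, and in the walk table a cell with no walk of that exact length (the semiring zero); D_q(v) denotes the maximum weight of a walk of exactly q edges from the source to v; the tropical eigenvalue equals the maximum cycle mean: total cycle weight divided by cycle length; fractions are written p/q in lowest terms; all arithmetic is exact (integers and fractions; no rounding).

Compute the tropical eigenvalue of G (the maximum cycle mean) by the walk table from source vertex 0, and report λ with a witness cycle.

q=0: [0, -∞, -∞]
q=1: [-∞, -∞, -14]
q=2: [-17, -6, -∞]
q=3: [2, -23, -31]
Optimal cycle mean attained by: cycle 0->2->1->0, total (-14) + 8 + 8, length 3.
Answer: λ = 2/3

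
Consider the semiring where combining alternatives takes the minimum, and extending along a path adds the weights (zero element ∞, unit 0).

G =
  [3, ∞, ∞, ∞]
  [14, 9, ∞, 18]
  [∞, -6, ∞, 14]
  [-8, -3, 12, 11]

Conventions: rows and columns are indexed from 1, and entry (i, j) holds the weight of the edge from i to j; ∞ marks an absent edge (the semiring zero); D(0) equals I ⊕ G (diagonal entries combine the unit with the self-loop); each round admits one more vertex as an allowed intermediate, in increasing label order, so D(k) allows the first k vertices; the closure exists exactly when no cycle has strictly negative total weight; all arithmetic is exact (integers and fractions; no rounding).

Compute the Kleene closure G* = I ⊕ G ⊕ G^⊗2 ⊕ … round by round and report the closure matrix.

D(0):
  [0, ∞, ∞, ∞]
  [14, 0, ∞, 18]
  [∞, -6, 0, 14]
  [-8, -3, 12, 0]
D(1):
  [0, ∞, ∞, ∞]
  [14, 0, ∞, 18]
  [∞, -6, 0, 14]
  [-8, -3, 12, 0]
D(2):
  [0, ∞, ∞, ∞]
  [14, 0, ∞, 18]
  [8, -6, 0, 12]
  [-8, -3, 12, 0]
D(3):
  [0, ∞, ∞, ∞]
  [14, 0, ∞, 18]
  [8, -6, 0, 12]
  [-8, -3, 12, 0]
D(4):
  [0, ∞, ∞, ∞]
  [10, 0, 30, 18]
  [4, -6, 0, 12]
  [-8, -3, 12, 0]
Answer: G* = [[0, ∞, ∞, ∞], [10, 0, 30, 18], [4, -6, 0, 12], [-8, -3, 12, 0]]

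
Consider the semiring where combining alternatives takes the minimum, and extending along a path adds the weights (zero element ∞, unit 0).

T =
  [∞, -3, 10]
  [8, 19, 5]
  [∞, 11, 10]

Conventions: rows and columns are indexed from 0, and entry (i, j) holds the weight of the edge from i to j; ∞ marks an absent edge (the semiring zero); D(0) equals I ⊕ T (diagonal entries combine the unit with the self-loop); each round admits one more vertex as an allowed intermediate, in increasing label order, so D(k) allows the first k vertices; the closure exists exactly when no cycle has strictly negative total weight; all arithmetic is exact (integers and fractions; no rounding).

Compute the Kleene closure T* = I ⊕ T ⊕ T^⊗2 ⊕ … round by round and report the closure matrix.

D(0):
  [0, -3, 10]
  [8, 0, 5]
  [∞, 11, 0]
D(1):
  [0, -3, 10]
  [8, 0, 5]
  [∞, 11, 0]
D(2):
  [0, -3, 2]
  [8, 0, 5]
  [19, 11, 0]
D(3):
  [0, -3, 2]
  [8, 0, 5]
  [19, 11, 0]
Answer: T* = [[0, -3, 2], [8, 0, 5], [19, 11, 0]]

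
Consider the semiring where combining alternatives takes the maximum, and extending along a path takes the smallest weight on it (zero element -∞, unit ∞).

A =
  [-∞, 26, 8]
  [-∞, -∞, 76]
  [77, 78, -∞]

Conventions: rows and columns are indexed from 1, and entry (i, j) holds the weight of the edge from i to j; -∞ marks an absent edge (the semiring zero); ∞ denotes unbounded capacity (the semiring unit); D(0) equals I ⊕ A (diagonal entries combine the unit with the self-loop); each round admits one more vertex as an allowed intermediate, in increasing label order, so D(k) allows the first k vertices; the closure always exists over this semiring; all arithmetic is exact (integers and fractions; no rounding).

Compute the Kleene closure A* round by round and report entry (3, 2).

D(0):
  [∞, 26, 8]
  [-∞, ∞, 76]
  [77, 78, ∞]
D(1):
  [∞, 26, 8]
  [-∞, ∞, 76]
  [77, 78, ∞]
D(2):
  [∞, 26, 26]
  [-∞, ∞, 76]
  [77, 78, ∞]
D(3):
  [∞, 26, 26]
  [76, ∞, 76]
  [77, 78, ∞]
Answer: A*[3][2] = 78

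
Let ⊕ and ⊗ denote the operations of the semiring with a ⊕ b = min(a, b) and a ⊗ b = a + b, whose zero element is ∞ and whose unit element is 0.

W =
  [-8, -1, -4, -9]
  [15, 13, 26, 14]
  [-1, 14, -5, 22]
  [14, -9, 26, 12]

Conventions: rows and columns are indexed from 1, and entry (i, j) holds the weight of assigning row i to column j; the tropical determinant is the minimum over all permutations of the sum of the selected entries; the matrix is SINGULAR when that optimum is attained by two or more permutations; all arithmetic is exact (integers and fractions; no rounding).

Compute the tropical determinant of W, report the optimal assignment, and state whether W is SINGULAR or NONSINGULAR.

σ = (1, 2, 3, 4): (-8) + 13 + (-5) + 12 = 12
σ = (1, 2, 4, 3): (-8) + 13 + 22 + 26 = 53
σ = (1, 3, 2, 4): (-8) + 26 + 14 + 12 = 44
σ = (1, 3, 4, 2): (-8) + 26 + 22 + (-9) = 31
σ = (1, 4, 2, 3): (-8) + 14 + 14 + 26 = 46
σ = (1, 4, 3, 2): (-8) + 14 + (-5) + (-9) = -8
σ = (2, 1, 3, 4): (-1) + 15 + (-5) + 12 = 21
σ = (2, 1, 4, 3): (-1) + 15 + 22 + 26 = 62
σ = (2, 3, 1, 4): (-1) + 26 + (-1) + 12 = 36
σ = (2, 3, 4, 1): (-1) + 26 + 22 + 14 = 61
σ = (2, 4, 1, 3): (-1) + 14 + (-1) + 26 = 38
σ = (2, 4, 3, 1): (-1) + 14 + (-5) + 14 = 22
σ = (3, 1, 2, 4): (-4) + 15 + 14 + 12 = 37
σ = (3, 1, 4, 2): (-4) + 15 + 22 + (-9) = 24
σ = (3, 2, 1, 4): (-4) + 13 + (-1) + 12 = 20
σ = (3, 2, 4, 1): (-4) + 13 + 22 + 14 = 45
σ = (3, 4, 1, 2): (-4) + 14 + (-1) + (-9) = 0
σ = (3, 4, 2, 1): (-4) + 14 + 14 + 14 = 38
σ = (4, 1, 2, 3): (-9) + 15 + 14 + 26 = 46
σ = (4, 1, 3, 2): (-9) + 15 + (-5) + (-9) = -8
σ = (4, 2, 1, 3): (-9) + 13 + (-1) + 26 = 29
σ = (4, 2, 3, 1): (-9) + 13 + (-5) + 14 = 13
σ = (4, 3, 1, 2): (-9) + 26 + (-1) + (-9) = 7
σ = (4, 3, 2, 1): (-9) + 26 + 14 + 14 = 45
Optimal value attained by: σ = (1, 4, 3, 2).
Answer: det⊕(W) = -8; verdict: SINGULAR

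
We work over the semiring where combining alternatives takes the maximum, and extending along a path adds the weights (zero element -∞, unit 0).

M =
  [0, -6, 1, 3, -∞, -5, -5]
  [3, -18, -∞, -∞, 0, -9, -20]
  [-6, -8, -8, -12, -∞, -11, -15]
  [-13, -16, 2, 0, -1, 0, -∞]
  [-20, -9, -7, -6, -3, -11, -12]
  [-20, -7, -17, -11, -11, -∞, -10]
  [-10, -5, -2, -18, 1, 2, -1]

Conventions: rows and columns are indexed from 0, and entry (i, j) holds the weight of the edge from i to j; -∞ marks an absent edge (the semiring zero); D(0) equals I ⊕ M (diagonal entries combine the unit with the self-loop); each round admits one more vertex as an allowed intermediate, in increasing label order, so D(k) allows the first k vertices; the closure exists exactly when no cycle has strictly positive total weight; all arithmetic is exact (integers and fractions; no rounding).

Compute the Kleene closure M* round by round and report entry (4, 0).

D(0):
  [0, -6, 1, 3, -∞, -5, -5]
  [3, 0, -∞, -∞, 0, -9, -20]
  [-6, -8, 0, -12, -∞, -11, -15]
  [-13, -16, 2, 0, -1, 0, -∞]
  [-20, -9, -7, -6, 0, -11, -12]
  [-20, -7, -17, -11, -11, 0, -10]
  [-10, -5, -2, -18, 1, 2, 0]
D(1):
  [0, -6, 1, 3, -∞, -5, -5]
  [3, 0, 4, 6, 0, -2, -2]
  [-6, -8, 0, -3, -∞, -11, -11]
  [-13, -16, 2, 0, -1, 0, -18]
  [-20, -9, -7, -6, 0, -11, -12]
  [-20, -7, -17, -11, -11, 0, -10]
  [-10, -5, -2, -7, 1, 2, 0]
D(2):
  [0, -6, 1, 3, -6, -5, -5]
  [3, 0, 4, 6, 0, -2, -2]
  [-5, -8, 0, -2, -8, -10, -10]
  [-13, -16, 2, 0, -1, 0, -18]
  [-6, -9, -5, -3, 0, -11, -11]
  [-4, -7, -3, -1, -7, 0, -9]
  [-2, -5, -1, 1, 1, 2, 0]
D(3):
  [0, -6, 1, 3, -6, -5, -5]
  [3, 0, 4, 6, 0, -2, -2]
  [-5, -8, 0, -2, -8, -10, -10]
  [-3, -6, 2, 0, -1, 0, -8]
  [-6, -9, -5, -3, 0, -11, -11]
  [-4, -7, -3, -1, -7, 0, -9]
  [-2, -5, -1, 1, 1, 2, 0]
D(4):
  [0, -3, 5, 3, 2, 3, -5]
  [3, 0, 8, 6, 5, 6, -2]
  [-5, -8, 0, -2, -3, -2, -10]
  [-3, -6, 2, 0, -1, 0, -8]
  [-6, -9, -1, -3, 0, -3, -11]
  [-4, -7, 1, -1, -2, 0, -9]
  [-2, -5, 3, 1, 1, 2, 0]
D(5):
  [0, -3, 5, 3, 2, 3, -5]
  [3, 0, 8, 6, 5, 6, -2]
  [-5, -8, 0, -2, -3, -2, -10]
  [-3, -6, 2, 0, -1, 0, -8]
  [-6, -9, -1, -3, 0, -3, -11]
  [-4, -7, 1, -1, -2, 0, -9]
  [-2, -5, 3, 1, 1, 2, 0]
D(6):
  [0, -3, 5, 3, 2, 3, -5]
  [3, 0, 8, 6, 5, 6, -2]
  [-5, -8, 0, -2, -3, -2, -10]
  [-3, -6, 2, 0, -1, 0, -8]
  [-6, -9, -1, -3, 0, -3, -11]
  [-4, -7, 1, -1, -2, 0, -9]
  [-2, -5, 3, 1, 1, 2, 0]
D(7):
  [0, -3, 5, 3, 2, 3, -5]
  [3, 0, 8, 6, 5, 6, -2]
  [-5, -8, 0, -2, -3, -2, -10]
  [-3, -6, 2, 0, -1, 0, -8]
  [-6, -9, -1, -3, 0, -3, -11]
  [-4, -7, 1, -1, -2, 0, -9]
  [-2, -5, 3, 1, 1, 2, 0]
Answer: M*[4][0] = -6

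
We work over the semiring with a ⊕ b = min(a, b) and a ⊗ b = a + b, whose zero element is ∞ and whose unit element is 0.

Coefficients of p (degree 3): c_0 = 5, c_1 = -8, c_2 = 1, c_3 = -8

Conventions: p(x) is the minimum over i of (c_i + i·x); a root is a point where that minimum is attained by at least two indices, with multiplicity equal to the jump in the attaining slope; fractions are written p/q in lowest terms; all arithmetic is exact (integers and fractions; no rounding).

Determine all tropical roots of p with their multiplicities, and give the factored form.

hull edge (i=0, c=5) to (i=1, c=-8): slope -13, span 1
hull edge (i=1, c=-8) to (i=3, c=-8): slope 0, span 2
Factored form: p(x) = -8 ⊗ (x ⊕ 0) ⊗ (x ⊕ 0) ⊗ (x ⊕ 13)
Answer: roots = 0 (mult 2), 13 (mult 1)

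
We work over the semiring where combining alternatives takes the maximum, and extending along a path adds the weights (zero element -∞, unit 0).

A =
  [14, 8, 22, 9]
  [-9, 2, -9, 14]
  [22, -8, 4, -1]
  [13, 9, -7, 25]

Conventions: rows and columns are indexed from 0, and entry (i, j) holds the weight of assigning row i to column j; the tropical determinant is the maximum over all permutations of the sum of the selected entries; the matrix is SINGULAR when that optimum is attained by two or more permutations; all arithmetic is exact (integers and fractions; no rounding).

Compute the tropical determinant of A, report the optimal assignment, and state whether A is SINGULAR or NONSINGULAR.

σ = (0, 1, 2, 3): 14 + 2 + 4 + 25 = 45
σ = (0, 1, 3, 2): 14 + 2 + (-1) + (-7) = 8
σ = (0, 2, 1, 3): 14 + (-9) + (-8) + 25 = 22
σ = (0, 2, 3, 1): 14 + (-9) + (-1) + 9 = 13
σ = (0, 3, 1, 2): 14 + 14 + (-8) + (-7) = 13
σ = (0, 3, 2, 1): 14 + 14 + 4 + 9 = 41
σ = (1, 0, 2, 3): 8 + (-9) + 4 + 25 = 28
σ = (1, 0, 3, 2): 8 + (-9) + (-1) + (-7) = -9
σ = (1, 2, 0, 3): 8 + (-9) + 22 + 25 = 46
σ = (1, 2, 3, 0): 8 + (-9) + (-1) + 13 = 11
σ = (1, 3, 0, 2): 8 + 14 + 22 + (-7) = 37
σ = (1, 3, 2, 0): 8 + 14 + 4 + 13 = 39
σ = (2, 0, 1, 3): 22 + (-9) + (-8) + 25 = 30
σ = (2, 0, 3, 1): 22 + (-9) + (-1) + 9 = 21
σ = (2, 1, 0, 3): 22 + 2 + 22 + 25 = 71
σ = (2, 1, 3, 0): 22 + 2 + (-1) + 13 = 36
σ = (2, 3, 0, 1): 22 + 14 + 22 + 9 = 67
σ = (2, 3, 1, 0): 22 + 14 + (-8) + 13 = 41
σ = (3, 0, 1, 2): 9 + (-9) + (-8) + (-7) = -15
σ = (3, 0, 2, 1): 9 + (-9) + 4 + 9 = 13
σ = (3, 1, 0, 2): 9 + 2 + 22 + (-7) = 26
σ = (3, 1, 2, 0): 9 + 2 + 4 + 13 = 28
σ = (3, 2, 0, 1): 9 + (-9) + 22 + 9 = 31
σ = (3, 2, 1, 0): 9 + (-9) + (-8) + 13 = 5
Optimal value attained by: σ = (2, 1, 0, 3).
Answer: det⊕(A) = 71; verdict: NONSINGULAR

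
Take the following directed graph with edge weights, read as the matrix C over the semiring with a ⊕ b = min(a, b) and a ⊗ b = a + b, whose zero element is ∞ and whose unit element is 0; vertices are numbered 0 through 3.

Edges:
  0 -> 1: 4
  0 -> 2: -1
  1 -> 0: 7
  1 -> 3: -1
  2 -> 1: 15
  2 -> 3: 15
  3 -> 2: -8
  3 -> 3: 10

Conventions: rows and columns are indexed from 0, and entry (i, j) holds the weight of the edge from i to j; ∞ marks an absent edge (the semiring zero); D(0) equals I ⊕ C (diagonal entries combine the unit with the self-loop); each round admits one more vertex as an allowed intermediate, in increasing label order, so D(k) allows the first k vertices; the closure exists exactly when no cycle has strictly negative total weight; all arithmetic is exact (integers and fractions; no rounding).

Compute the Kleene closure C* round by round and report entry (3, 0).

D(0):
  [0, 4, -1, ∞]
  [7, 0, ∞, -1]
  [∞, 15, 0, 15]
  [∞, ∞, -8, 0]
D(1):
  [0, 4, -1, ∞]
  [7, 0, 6, -1]
  [∞, 15, 0, 15]
  [∞, ∞, -8, 0]
D(2):
  [0, 4, -1, 3]
  [7, 0, 6, -1]
  [22, 15, 0, 14]
  [∞, ∞, -8, 0]
D(3):
  [0, 4, -1, 3]
  [7, 0, 6, -1]
  [22, 15, 0, 14]
  [14, 7, -8, 0]
D(4):
  [0, 4, -5, 3]
  [7, 0, -9, -1]
  [22, 15, 0, 14]
  [14, 7, -8, 0]
Answer: C*[3][0] = 14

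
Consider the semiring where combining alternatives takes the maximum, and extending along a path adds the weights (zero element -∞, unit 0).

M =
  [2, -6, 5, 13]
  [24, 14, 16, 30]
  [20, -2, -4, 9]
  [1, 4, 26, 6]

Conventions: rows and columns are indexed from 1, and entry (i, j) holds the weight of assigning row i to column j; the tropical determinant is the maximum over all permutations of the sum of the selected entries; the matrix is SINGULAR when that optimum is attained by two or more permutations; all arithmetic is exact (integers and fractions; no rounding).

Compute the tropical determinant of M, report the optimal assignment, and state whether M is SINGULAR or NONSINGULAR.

σ = (1, 2, 3, 4): 2 + 14 + (-4) + 6 = 18
σ = (1, 2, 4, 3): 2 + 14 + 9 + 26 = 51
σ = (1, 3, 2, 4): 2 + 16 + (-2) + 6 = 22
σ = (1, 3, 4, 2): 2 + 16 + 9 + 4 = 31
σ = (1, 4, 2, 3): 2 + 30 + (-2) + 26 = 56
σ = (1, 4, 3, 2): 2 + 30 + (-4) + 4 = 32
σ = (2, 1, 3, 4): (-6) + 24 + (-4) + 6 = 20
σ = (2, 1, 4, 3): (-6) + 24 + 9 + 26 = 53
σ = (2, 3, 1, 4): (-6) + 16 + 20 + 6 = 36
σ = (2, 3, 4, 1): (-6) + 16 + 9 + 1 = 20
σ = (2, 4, 1, 3): (-6) + 30 + 20 + 26 = 70
σ = (2, 4, 3, 1): (-6) + 30 + (-4) + 1 = 21
σ = (3, 1, 2, 4): 5 + 24 + (-2) + 6 = 33
σ = (3, 1, 4, 2): 5 + 24 + 9 + 4 = 42
σ = (3, 2, 1, 4): 5 + 14 + 20 + 6 = 45
σ = (3, 2, 4, 1): 5 + 14 + 9 + 1 = 29
σ = (3, 4, 1, 2): 5 + 30 + 20 + 4 = 59
σ = (3, 4, 2, 1): 5 + 30 + (-2) + 1 = 34
σ = (4, 1, 2, 3): 13 + 24 + (-2) + 26 = 61
σ = (4, 1, 3, 2): 13 + 24 + (-4) + 4 = 37
σ = (4, 2, 1, 3): 13 + 14 + 20 + 26 = 73
σ = (4, 2, 3, 1): 13 + 14 + (-4) + 1 = 24
σ = (4, 3, 1, 2): 13 + 16 + 20 + 4 = 53
σ = (4, 3, 2, 1): 13 + 16 + (-2) + 1 = 28
Optimal value attained by: σ = (4, 2, 1, 3).
Answer: det⊕(M) = 73; verdict: NONSINGULAR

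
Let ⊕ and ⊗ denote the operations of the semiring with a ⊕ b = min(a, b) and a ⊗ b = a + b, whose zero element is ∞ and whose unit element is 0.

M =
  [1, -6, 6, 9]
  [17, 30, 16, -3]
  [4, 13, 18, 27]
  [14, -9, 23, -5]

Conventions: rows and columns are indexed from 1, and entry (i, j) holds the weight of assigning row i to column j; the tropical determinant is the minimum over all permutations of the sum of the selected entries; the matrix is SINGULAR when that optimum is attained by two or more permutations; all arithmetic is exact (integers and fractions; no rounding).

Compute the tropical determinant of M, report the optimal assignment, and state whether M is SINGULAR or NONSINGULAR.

σ = (1, 2, 3, 4): 1 + 30 + 18 + (-5) = 44
σ = (1, 2, 4, 3): 1 + 30 + 27 + 23 = 81
σ = (1, 3, 2, 4): 1 + 16 + 13 + (-5) = 25
σ = (1, 3, 4, 2): 1 + 16 + 27 + (-9) = 35
σ = (1, 4, 2, 3): 1 + (-3) + 13 + 23 = 34
σ = (1, 4, 3, 2): 1 + (-3) + 18 + (-9) = 7
σ = (2, 1, 3, 4): (-6) + 17 + 18 + (-5) = 24
σ = (2, 1, 4, 3): (-6) + 17 + 27 + 23 = 61
σ = (2, 3, 1, 4): (-6) + 16 + 4 + (-5) = 9
σ = (2, 3, 4, 1): (-6) + 16 + 27 + 14 = 51
σ = (2, 4, 1, 3): (-6) + (-3) + 4 + 23 = 18
σ = (2, 4, 3, 1): (-6) + (-3) + 18 + 14 = 23
σ = (3, 1, 2, 4): 6 + 17 + 13 + (-5) = 31
σ = (3, 1, 4, 2): 6 + 17 + 27 + (-9) = 41
σ = (3, 2, 1, 4): 6 + 30 + 4 + (-5) = 35
σ = (3, 2, 4, 1): 6 + 30 + 27 + 14 = 77
σ = (3, 4, 1, 2): 6 + (-3) + 4 + (-9) = -2
σ = (3, 4, 2, 1): 6 + (-3) + 13 + 14 = 30
σ = (4, 1, 2, 3): 9 + 17 + 13 + 23 = 62
σ = (4, 1, 3, 2): 9 + 17 + 18 + (-9) = 35
σ = (4, 2, 1, 3): 9 + 30 + 4 + 23 = 66
σ = (4, 2, 3, 1): 9 + 30 + 18 + 14 = 71
σ = (4, 3, 1, 2): 9 + 16 + 4 + (-9) = 20
σ = (4, 3, 2, 1): 9 + 16 + 13 + 14 = 52
Optimal value attained by: σ = (3, 4, 1, 2).
Answer: det⊕(M) = -2; verdict: NONSINGULAR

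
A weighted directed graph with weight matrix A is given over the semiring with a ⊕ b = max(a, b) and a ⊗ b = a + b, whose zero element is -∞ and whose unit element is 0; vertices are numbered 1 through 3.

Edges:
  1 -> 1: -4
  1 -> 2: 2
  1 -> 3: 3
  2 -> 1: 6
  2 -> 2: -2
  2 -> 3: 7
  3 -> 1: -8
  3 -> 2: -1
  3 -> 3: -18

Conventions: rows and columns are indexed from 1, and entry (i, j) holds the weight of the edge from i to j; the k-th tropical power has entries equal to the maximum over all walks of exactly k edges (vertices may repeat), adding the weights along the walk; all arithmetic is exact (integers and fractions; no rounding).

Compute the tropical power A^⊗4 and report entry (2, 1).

A^⊗2:
  [8, 2, 9]
  [4, 8, 9]
  [5, -3, 6]
A^⊗3:
  [8, 10, 11]
  [14, 8, 15]
  [3, 7, 8]
A^⊗4:
  [16, 10, 17]
  [14, 16, 17]
  [13, 7, 14]
Key observation: the optimum is the walk 2->1->3->2->1, with weight 6 + 3 + (-1) + 6 = 14.
Optimal value attained by: walk 2->1->3->2->1.
Answer: (A^⊗4)[2][1] = 14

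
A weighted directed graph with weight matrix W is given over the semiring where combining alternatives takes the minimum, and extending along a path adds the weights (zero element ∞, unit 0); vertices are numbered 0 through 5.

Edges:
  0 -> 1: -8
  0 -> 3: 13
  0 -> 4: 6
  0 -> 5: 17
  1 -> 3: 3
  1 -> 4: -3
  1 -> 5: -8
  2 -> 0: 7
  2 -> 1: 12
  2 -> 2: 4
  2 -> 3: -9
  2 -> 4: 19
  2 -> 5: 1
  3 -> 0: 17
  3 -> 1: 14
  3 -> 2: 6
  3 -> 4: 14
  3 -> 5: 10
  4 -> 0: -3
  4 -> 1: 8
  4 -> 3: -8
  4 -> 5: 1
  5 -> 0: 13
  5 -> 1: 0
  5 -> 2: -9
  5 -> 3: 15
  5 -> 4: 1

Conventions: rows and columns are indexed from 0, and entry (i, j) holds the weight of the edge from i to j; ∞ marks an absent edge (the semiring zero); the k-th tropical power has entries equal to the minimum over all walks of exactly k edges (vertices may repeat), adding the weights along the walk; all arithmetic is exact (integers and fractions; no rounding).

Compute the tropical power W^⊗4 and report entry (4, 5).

W^⊗2:
  [3, 14, 8, -5, -11, -16]
  [-6, -8, -17, -11, -7, -2]
  [8, -1, -8, -5, 2, 1]
  [11, 9, 1, -3, 11, 6]
  [9, -11, -8, 10, 2, 0]
  [-2, 3, -5, -18, -3, -8]
W^⊗3:
  [-14, -16, -25, -19, -15, -10]
  [-10, -14, -13, -26, -11, -16]
  [-1, 0, -8, -17, -4, -9]
  [8, 3, -3, -8, 6, 1]
  [-1, 0, -9, -17, -14, -19]
  [-6, -10, -17, -14, -7, -8]
W^⊗4:
  [-18, -22, -21, -34, -19, -24]
  [-14, -18, -25, -22, -17, -22]
  [-7, -9, -18, -17, -8, -8]
  [3, 0, -8, -12, 0, -5]
  [-17, -19, -28, -22, -18, -13]
  [-10, -14, -17, -26, -13, -18]
Key observation: the optimum is the walk 4->0->1->4->5, with weight (-3) + (-8) + (-3) + 1 = -13.
Optimal value attained by: walk 4->0->1->4->5.
Answer: (W^⊗4)[4][5] = -13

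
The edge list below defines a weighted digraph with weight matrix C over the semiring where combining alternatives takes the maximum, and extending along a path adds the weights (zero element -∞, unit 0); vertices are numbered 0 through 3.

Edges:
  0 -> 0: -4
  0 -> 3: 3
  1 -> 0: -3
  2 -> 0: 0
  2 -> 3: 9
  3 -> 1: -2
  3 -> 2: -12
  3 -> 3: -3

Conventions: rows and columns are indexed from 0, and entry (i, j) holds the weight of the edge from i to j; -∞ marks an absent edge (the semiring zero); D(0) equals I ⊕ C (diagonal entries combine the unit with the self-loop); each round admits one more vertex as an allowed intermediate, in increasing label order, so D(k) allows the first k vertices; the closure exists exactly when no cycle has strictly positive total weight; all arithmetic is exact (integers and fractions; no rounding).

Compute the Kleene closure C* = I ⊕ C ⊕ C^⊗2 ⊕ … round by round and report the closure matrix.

D(0):
  [0, -∞, -∞, 3]
  [-3, 0, -∞, -∞]
  [0, -∞, 0, 9]
  [-∞, -2, -12, 0]
D(1):
  [0, -∞, -∞, 3]
  [-3, 0, -∞, 0]
  [0, -∞, 0, 9]
  [-∞, -2, -12, 0]
D(2):
  [0, -∞, -∞, 3]
  [-3, 0, -∞, 0]
  [0, -∞, 0, 9]
  [-5, -2, -12, 0]
D(3):
  [0, -∞, -∞, 3]
  [-3, 0, -∞, 0]
  [0, -∞, 0, 9]
  [-5, -2, -12, 0]
D(4):
  [0, 1, -9, 3]
  [-3, 0, -12, 0]
  [4, 7, 0, 9]
  [-5, -2, -12, 0]
Answer: C* = [[0, 1, -9, 3], [-3, 0, -12, 0], [4, 7, 0, 9], [-5, -2, -12, 0]]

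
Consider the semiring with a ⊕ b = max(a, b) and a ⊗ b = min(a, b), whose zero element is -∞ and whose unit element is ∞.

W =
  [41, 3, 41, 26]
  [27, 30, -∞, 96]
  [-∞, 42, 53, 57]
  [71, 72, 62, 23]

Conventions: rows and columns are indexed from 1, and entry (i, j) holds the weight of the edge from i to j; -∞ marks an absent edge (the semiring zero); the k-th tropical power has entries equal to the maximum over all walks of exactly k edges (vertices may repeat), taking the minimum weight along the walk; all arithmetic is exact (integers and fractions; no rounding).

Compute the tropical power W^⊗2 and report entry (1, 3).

W^⊗2:
  [41, 41, 41, 41]
  [71, 72, 62, 30]
  [57, 57, 57, 53]
  [41, 42, 53, 72]
Key observation: the optimum is the walk 1->1->3, with weight 41 min 41 = 41.
Optimal value attained by: walk 1->1->3.
Answer: (W^⊗2)[1][3] = 41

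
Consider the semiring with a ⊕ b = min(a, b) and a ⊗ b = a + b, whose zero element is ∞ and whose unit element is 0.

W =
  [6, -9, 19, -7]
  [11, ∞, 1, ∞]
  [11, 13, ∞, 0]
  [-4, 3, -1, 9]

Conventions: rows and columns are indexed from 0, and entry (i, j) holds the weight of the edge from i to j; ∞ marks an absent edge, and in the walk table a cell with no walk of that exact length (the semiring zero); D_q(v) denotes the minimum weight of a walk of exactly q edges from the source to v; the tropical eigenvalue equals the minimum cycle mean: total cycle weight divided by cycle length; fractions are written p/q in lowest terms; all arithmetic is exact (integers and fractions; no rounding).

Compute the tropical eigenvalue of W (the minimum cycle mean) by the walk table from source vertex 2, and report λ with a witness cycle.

q=0: [∞, ∞, 0, ∞]
q=1: [11, 13, ∞, 0]
q=2: [-4, 2, -1, 4]
q=3: [0, -13, 3, -11]
q=4: [-15, -9, -12, -7]
Optimal cycle mean attained by: cycle 0->3->0, total (-7) + (-4), length 2.
Answer: λ = -11/2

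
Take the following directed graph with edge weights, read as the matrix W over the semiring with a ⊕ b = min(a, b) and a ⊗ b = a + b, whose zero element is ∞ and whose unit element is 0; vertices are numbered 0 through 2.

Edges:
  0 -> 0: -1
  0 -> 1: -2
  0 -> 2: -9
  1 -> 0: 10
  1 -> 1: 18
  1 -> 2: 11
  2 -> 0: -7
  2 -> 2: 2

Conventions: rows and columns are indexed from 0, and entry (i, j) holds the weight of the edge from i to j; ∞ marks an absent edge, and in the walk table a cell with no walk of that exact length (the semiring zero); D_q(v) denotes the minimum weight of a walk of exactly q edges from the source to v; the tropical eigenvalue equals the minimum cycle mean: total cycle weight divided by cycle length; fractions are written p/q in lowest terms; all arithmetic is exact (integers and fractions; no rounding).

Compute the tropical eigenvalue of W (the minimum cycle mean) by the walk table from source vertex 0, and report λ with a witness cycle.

q=0: [0, ∞, ∞]
q=1: [-1, -2, -9]
q=2: [-16, -3, -10]
q=3: [-17, -18, -25]
Optimal cycle mean attained by: cycle 0->2->0, total (-9) + (-7), length 2.
Answer: λ = -8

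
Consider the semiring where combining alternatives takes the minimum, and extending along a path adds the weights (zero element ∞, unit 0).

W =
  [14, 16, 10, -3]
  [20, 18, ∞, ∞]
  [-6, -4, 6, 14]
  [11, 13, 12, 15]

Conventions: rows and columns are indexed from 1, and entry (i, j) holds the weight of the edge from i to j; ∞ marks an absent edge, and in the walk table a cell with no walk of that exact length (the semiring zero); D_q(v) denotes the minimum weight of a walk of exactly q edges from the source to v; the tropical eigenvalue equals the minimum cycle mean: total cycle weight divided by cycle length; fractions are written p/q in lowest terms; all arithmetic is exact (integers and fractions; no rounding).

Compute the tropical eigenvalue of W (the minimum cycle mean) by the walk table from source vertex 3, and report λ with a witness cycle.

q=0: [∞, ∞, 0, ∞]
q=1: [-6, -4, 6, 14]
q=2: [0, 2, 4, -9]
q=3: [-2, 0, 3, -3]
q=4: [-3, -1, 8, -5]
Optimal cycle mean attained by: cycle 1->4->3->1, total (-3) + 12 + (-6), length 3.
Answer: λ = 1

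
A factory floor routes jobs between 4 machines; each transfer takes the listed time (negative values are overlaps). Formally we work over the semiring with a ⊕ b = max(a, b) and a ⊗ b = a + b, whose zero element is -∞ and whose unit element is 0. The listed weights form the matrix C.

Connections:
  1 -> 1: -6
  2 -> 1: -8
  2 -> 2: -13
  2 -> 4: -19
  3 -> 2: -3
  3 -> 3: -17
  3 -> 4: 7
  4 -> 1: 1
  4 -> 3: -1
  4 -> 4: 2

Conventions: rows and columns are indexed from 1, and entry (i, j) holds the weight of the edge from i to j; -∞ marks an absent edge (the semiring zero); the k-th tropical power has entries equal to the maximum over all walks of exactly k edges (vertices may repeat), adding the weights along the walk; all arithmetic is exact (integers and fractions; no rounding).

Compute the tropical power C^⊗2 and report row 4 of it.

C^⊗2:
  [-12, -∞, -∞, -∞]
  [-14, -26, -20, -17]
  [8, -16, 6, 9]
  [3, -4, 1, 6]
Answer: row 4 of C^⊗2 = [3, -4, 1, 6]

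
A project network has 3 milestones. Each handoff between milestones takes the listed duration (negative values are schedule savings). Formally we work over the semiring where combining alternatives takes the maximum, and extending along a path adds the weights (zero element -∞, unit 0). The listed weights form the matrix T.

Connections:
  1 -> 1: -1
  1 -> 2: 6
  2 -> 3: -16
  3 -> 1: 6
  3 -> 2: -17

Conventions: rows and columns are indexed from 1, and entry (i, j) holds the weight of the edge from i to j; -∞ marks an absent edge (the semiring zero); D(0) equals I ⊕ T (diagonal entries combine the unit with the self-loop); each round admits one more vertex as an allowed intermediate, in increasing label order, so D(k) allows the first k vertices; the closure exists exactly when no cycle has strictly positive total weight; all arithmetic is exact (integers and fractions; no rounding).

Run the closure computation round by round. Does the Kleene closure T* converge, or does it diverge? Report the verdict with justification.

D(0):
  [0, 6, -∞]
  [-∞, 0, -16]
  [6, -17, 0]
D(1):
  [0, 6, -∞]
  [-∞, 0, -16]
  [6, 12, 0]
D(2):
  [0, 6, -10]
  [-∞, 0, -16]
  [6, 12, 0]
D(3):
  [0, 6, -10]
  [-10, 0, -16]
  [6, 12, 0]
Key observation: every diagonal entry stays at the unit through all rounds, so no improving cycle exists.
Answer: CONVERGES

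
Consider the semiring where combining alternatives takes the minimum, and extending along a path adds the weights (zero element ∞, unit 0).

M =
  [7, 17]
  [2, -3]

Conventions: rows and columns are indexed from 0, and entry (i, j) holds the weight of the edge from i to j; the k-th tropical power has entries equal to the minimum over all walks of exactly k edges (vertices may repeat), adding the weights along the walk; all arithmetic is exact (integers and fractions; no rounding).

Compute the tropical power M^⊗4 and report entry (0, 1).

M^⊗2:
  [14, 14]
  [-1, -6]
M^⊗3:
  [16, 11]
  [-4, -9]
M^⊗4:
  [13, 8]
  [-7, -12]
Key observation: the optimum is the walk 0->1->1->1->1, with weight 17 + (-3) + (-3) + (-3) = 8.
Optimal value attained by: walk 0->1->1->1->1.
Answer: (M^⊗4)[0][1] = 8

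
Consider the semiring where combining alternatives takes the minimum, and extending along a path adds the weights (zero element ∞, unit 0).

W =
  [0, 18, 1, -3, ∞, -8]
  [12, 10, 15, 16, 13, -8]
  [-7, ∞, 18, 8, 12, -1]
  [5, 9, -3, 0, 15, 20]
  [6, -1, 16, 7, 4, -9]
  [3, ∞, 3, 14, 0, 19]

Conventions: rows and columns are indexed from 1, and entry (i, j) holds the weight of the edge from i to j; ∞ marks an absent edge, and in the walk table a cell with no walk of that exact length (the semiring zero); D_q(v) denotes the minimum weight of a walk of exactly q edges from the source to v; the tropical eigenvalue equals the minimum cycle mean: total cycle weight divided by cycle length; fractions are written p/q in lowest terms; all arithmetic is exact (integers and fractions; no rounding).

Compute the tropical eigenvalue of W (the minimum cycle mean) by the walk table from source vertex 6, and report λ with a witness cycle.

q=0: [∞, ∞, ∞, ∞, ∞, 0]
q=1: [3, ∞, 3, 14, 0, 19]
q=2: [-4, -1, 4, 0, 4, -9]
q=3: [-6, 3, -6, -7, -9, -12]
q=4: [-13, -10, -10, -9, -12, -18]
q=5: [-17, -13, -15, -16, -18, -21]
q=6: [-22, -19, -19, -20, -21, -27]
Optimal cycle mean attained by: cycle 5->6->5, total (-9) + 0, length 2.
Answer: λ = -9/2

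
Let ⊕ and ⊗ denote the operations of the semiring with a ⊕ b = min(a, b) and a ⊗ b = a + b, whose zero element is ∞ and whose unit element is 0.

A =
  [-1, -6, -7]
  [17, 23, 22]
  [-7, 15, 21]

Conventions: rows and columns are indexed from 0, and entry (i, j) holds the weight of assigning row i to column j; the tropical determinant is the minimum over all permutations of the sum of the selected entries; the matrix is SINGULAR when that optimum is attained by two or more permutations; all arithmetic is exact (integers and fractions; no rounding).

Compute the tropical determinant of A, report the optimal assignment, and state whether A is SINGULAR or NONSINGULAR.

σ = (0, 1, 2): (-1) + 23 + 21 = 43
σ = (0, 2, 1): (-1) + 22 + 15 = 36
σ = (1, 0, 2): (-6) + 17 + 21 = 32
σ = (1, 2, 0): (-6) + 22 + (-7) = 9
σ = (2, 0, 1): (-7) + 17 + 15 = 25
σ = (2, 1, 0): (-7) + 23 + (-7) = 9
Optimal value attained by: σ = (1, 2, 0).
Answer: det⊕(A) = 9; verdict: SINGULAR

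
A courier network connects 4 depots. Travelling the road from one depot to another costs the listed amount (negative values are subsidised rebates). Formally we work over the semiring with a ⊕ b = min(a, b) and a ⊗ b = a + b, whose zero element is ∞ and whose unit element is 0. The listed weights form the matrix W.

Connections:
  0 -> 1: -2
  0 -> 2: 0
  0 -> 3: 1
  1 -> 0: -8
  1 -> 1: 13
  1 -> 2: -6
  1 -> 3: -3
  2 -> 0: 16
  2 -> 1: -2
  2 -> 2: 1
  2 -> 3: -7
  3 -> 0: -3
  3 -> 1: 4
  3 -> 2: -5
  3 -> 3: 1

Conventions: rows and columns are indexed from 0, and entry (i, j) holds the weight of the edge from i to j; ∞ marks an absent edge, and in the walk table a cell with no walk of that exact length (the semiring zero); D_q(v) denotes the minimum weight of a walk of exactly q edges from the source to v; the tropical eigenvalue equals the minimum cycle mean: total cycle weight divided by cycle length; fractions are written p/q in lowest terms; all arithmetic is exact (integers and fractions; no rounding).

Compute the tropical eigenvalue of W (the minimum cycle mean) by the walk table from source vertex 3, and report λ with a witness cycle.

q=0: [∞, ∞, ∞, 0]
q=1: [-3, 4, -5, 1]
q=2: [-4, -7, -4, -12]
q=3: [-15, -8, -17, -11]
q=4: [-16, -19, -16, -24]
Optimal cycle mean attained by: cycle 2->3->2, total (-7) + (-5), length 2.
Answer: λ = -6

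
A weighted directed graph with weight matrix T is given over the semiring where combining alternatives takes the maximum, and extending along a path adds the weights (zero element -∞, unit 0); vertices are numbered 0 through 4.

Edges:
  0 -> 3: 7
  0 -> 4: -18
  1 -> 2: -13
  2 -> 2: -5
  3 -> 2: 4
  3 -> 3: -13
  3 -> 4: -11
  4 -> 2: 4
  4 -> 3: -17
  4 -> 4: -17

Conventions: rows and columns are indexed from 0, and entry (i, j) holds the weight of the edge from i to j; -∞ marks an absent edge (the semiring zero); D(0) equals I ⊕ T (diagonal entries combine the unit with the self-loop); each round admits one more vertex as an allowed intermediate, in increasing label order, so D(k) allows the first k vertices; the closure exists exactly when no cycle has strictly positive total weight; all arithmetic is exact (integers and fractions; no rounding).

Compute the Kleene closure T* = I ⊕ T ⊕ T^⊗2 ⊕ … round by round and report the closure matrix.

D(0):
  [0, -∞, -∞, 7, -18]
  [-∞, 0, -13, -∞, -∞]
  [-∞, -∞, 0, -∞, -∞]
  [-∞, -∞, 4, 0, -11]
  [-∞, -∞, 4, -17, 0]
D(1):
  [0, -∞, -∞, 7, -18]
  [-∞, 0, -13, -∞, -∞]
  [-∞, -∞, 0, -∞, -∞]
  [-∞, -∞, 4, 0, -11]
  [-∞, -∞, 4, -17, 0]
D(2):
  [0, -∞, -∞, 7, -18]
  [-∞, 0, -13, -∞, -∞]
  [-∞, -∞, 0, -∞, -∞]
  [-∞, -∞, 4, 0, -11]
  [-∞, -∞, 4, -17, 0]
D(3):
  [0, -∞, -∞, 7, -18]
  [-∞, 0, -13, -∞, -∞]
  [-∞, -∞, 0, -∞, -∞]
  [-∞, -∞, 4, 0, -11]
  [-∞, -∞, 4, -17, 0]
D(4):
  [0, -∞, 11, 7, -4]
  [-∞, 0, -13, -∞, -∞]
  [-∞, -∞, 0, -∞, -∞]
  [-∞, -∞, 4, 0, -11]
  [-∞, -∞, 4, -17, 0]
D(5):
  [0, -∞, 11, 7, -4]
  [-∞, 0, -13, -∞, -∞]
  [-∞, -∞, 0, -∞, -∞]
  [-∞, -∞, 4, 0, -11]
  [-∞, -∞, 4, -17, 0]
Answer: T* = [[0, -∞, 11, 7, -4], [-∞, 0, -13, -∞, -∞], [-∞, -∞, 0, -∞, -∞], [-∞, -∞, 4, 0, -11], [-∞, -∞, 4, -17, 0]]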